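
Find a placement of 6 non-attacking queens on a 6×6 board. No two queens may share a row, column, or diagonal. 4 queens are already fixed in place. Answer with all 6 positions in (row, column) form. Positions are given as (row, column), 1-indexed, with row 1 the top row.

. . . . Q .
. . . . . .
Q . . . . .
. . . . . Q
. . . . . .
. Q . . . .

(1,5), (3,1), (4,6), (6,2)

Row 2: attacked by (1,5)→{4,5,6}; (3,1)→{1,2}; (4,6)→{4,6}; (6,2)→{2,6}. Safe: 3. Place at column 3.
Row 5: attacked by (1,5)→{1,5}; (2,3)→{3,6}; (3,1)→{1,3}; (4,6)→{5,6}; (6,2)→{1,2,3}. Safe: 4. Place at column 4.
Columns [5, 3, 1, 6, 4, 2], r−c [-4, -1, 2, -2, 1, 4], r+c [6, 5, 4, 10, 9, 8] are all distinct, so no two queens attack.

(1,5) (2,3) (3,1) (4,6) (5,4) (6,2)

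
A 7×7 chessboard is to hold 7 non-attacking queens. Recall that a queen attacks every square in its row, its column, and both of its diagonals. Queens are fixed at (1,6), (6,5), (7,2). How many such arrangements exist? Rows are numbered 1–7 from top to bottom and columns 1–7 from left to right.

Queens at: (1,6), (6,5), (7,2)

Branch on row 2: col 3 → 2; col 4 → 1.
Sum: 2 + 1 = 3.

3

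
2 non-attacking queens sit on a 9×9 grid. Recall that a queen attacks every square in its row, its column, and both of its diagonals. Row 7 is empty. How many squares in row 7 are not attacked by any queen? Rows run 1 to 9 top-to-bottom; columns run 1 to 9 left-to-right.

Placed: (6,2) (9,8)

4

(6,2) attacks row 7 at column 2 and diagonals 1, 3.
(9,8) attacks row 7 at column 8 and diagonals 6.
Attacked columns: {1, 2, 3, 6, 8}. Safe: {4, 5, 7, 9}.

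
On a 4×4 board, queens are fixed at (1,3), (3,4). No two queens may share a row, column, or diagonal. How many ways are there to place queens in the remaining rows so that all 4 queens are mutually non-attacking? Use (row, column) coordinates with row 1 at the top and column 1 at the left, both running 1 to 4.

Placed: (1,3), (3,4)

1

Branch on row 2: col 1 → 1.
Sum: 1 = 1.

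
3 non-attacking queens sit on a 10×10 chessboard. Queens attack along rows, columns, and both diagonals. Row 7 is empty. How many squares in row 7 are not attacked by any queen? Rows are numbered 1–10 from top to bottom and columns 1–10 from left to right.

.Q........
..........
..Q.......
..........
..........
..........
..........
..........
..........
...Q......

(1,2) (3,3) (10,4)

4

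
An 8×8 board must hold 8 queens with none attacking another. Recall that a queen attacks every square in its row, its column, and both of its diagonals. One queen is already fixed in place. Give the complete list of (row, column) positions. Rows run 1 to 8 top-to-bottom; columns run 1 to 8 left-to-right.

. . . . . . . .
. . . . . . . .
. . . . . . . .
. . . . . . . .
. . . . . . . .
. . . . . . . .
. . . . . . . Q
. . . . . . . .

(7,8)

Row 1: attacked by (7,8)→{2,8}. Safe: 1, 3, 4, 5, 6, 7. Place at column 4.
Row 2: attacked by (1,4)→{3,4,5}; (7,8)→{3,8}. Safe: 1, 2, 6, 7. Place at column 7.
Row 3: attacked by (1,4)→{2,4,6}; (2,7)→{6,7,8}; (7,8)→{4,8}. Safe: 1, 3, 5. Place at column 5.
Row 4: attacked by (1,4)→{1,4,7}; (2,7)→{5,7}; (3,5)→{4,5,6}; (7,8)→{5,8}. Safe: 2, 3. Place at column 3.
Row 5: attacked by (1,4)→{4,8}; (2,7)→{4,7}; (3,5)→{3,5,7}; (4,3)→{2,3,4}; (7,8)→{6,8}. Safe: 1. Place at column 1.
Row 6: attacked by (1,4)→{4}; (2,7)→{3,7}; (3,5)→{2,5,8}; (4,3)→{1,3,5}; (5,1)→{1,2}; (7,8)→{7,8}. Safe: 6. Place at column 6.
Row 8: attacked by (1,4)→{4}; (2,7)→{1,7}; (3,5)→{5}; (4,3)→{3,7}; (5,1)→{1,4}; (6,6)→{4,6,8}; (7,8)→{7,8}. Safe: 2. Place at column 2.
Columns [4, 7, 5, 3, 1, 6, 8, 2], r−c [-3, -5, -2, 1, 4, 0, -1, 6], r+c [5, 9, 8, 7, 6, 12, 15, 10] are all distinct, so no two queens attack.

(1,4) (2,7) (3,5) (4,3) (5,1) (6,6) (7,8) (8,2)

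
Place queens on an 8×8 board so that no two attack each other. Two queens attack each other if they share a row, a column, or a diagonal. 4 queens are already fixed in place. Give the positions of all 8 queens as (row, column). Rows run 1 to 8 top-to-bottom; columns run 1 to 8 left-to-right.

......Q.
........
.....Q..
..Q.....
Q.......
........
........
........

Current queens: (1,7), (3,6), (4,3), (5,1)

Row 2: attacked by (1,7)→{6,7,8}; (3,6)→{5,6,7}; (4,3)→{1,3,5}; (5,1)→{1,4}. Safe: 2. Place at column 2.
Row 6: attacked by (1,7)→{2,7}; (2,2)→{2,6}; (3,6)→{3,6}; (4,3)→{1,3,5}; (5,1)→{1,2}. Safe: 4, 8. Place at column 4.
Row 7: attacked by (1,7)→{1,7}; (2,2)→{2,7}; (3,6)→{2,6}; (4,3)→{3,6}; (5,1)→{1,3}; (6,4)→{3,4,5}. Safe: 8. Place at column 8.
Row 8: attacked by (1,7)→{7}; (2,2)→{2,8}; (3,6)→{1,6}; (4,3)→{3,7}; (5,1)→{1,4}; (6,4)→{2,4,6}; (7,8)→{7,8}. Safe: 5. Place at column 5.
Columns [7, 2, 6, 3, 1, 4, 8, 5], r−c [-6, 0, -3, 1, 4, 2, -1, 3], r+c [8, 4, 9, 7, 6, 10, 15, 13] are all distinct, so no two queens attack.

(1,7) (2,2) (3,6) (4,3) (5,1) (6,4) (7,8) (8,5)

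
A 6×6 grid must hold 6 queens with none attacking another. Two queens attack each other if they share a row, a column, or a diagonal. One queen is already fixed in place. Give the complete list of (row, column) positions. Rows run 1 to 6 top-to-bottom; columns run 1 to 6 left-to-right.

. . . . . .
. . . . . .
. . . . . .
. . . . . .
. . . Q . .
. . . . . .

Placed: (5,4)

Row 1: attacked by (5,4)→{4}. Safe: 1, 2, 3, 5, 6. Place at column 5.
Row 2: attacked by (1,5)→{4,5,6}; (5,4)→{1,4}. Safe: 2, 3. Place at column 3.
Row 3: attacked by (1,5)→{3,5}; (2,3)→{2,3,4}; (5,4)→{2,4,6}. Safe: 1. Place at column 1.
Row 4: attacked by (1,5)→{2,5}; (2,3)→{1,3,5}; (3,1)→{1,2}; (5,4)→{3,4,5}. Safe: 6. Place at column 6.
Row 6: attacked by (1,5)→{5}; (2,3)→{3}; (3,1)→{1,4}; (4,6)→{4,6}; (5,4)→{3,4,5}. Safe: 2. Place at column 2.
Columns [5, 3, 1, 6, 4, 2], r−c [-4, -1, 2, -2, 1, 4], r+c [6, 5, 4, 10, 9, 8] are all distinct, so no two queens attack.

(1,5) (2,3) (3,1) (4,6) (5,4) (6,2)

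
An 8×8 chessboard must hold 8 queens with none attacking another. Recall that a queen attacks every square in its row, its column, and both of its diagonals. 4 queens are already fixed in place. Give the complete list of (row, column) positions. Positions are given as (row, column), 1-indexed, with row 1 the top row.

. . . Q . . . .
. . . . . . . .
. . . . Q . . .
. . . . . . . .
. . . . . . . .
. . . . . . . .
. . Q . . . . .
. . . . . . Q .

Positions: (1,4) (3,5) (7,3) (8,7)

(1,4) (2,2) (3,5) (4,8) (5,6) (6,1) (7,3) (8,7)

Row 2: attacked by (1,4)→{3,4,5}; (3,5)→{4,5,6}; (7,3)→{3,8}; (8,7)→{1,7}. Safe: 2. Place at column 2.
Row 4: attacked by (1,4)→{1,4,7}; (2,2)→{2,4}; (3,5)→{4,5,6}; (7,3)→{3,6}; (8,7)→{3,7}. Safe: 8. Place at column 8.
Row 5: attacked by (1,4)→{4,8}; (2,2)→{2,5}; (3,5)→{3,5,7}; (4,8)→{7,8}; (7,3)→{1,3,5}; (8,7)→{4,7}. Safe: 6. Place at column 6.
Row 6: attacked by (1,4)→{4}; (2,2)→{2,6}; (3,5)→{2,5,8}; (4,8)→{6,8}; (5,6)→{5,6,7}; (7,3)→{2,3,4}; (8,7)→{5,7}. Safe: 1. Place at column 1.
Columns [4, 2, 5, 8, 6, 1, 3, 7], r−c [-3, 0, -2, -4, -1, 5, 4, 1], r+c [5, 4, 8, 12, 11, 7, 10, 15] are all distinct, so no two queens attack.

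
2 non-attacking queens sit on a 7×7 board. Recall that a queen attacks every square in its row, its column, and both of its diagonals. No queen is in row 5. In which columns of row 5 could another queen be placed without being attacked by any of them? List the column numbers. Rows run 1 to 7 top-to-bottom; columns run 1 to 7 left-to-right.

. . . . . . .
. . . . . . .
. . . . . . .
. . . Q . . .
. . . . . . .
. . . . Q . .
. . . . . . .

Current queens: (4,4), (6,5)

columns 1, 2, 7

(4,4) attacks row 5 at column 4 and diagonals 3, 5.
(6,5) attacks row 5 at column 5 and diagonals 4, 6.
Attacked columns: {3, 4, 5, 6}. Safe: {1, 2, 7}.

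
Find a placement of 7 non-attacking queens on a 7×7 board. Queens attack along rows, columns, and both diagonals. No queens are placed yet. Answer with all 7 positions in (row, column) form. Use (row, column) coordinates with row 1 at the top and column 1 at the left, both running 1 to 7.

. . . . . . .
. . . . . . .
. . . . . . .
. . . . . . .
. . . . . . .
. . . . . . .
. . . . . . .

(1,5) (2,2) (3,6) (4,3) (5,7) (6,4) (7,1)

Row 1: Safe: 1, 2, 3, 4, 5, 6, 7. Place at column 5.
Row 2: attacked by (1,5)→{4,5,6}. Safe: 1, 2, 3, 7. Place at column 2.
Row 3: attacked by (1,5)→{3,5,7}; (2,2)→{1,2,3}. Safe: 4, 6. Place at column 6.
Row 4: attacked by (1,5)→{2,5}; (2,2)→{2,4}; (3,6)→{5,6,7}. Safe: 1, 3. Place at column 3.
Row 5: attacked by (1,5)→{1,5}; (2,2)→{2,5}; (3,6)→{4,6}; (4,3)→{2,3,4}. Safe: 7. Place at column 7.
Row 6: attacked by (1,5)→{5}; (2,2)→{2,6}; (3,6)→{3,6}; (4,3)→{1,3,5}; (5,7)→{6,7}. Safe: 4. Place at column 4.
Row 7: attacked by (1,5)→{5}; (2,2)→{2,7}; (3,6)→{2,6}; (4,3)→{3,6}; (5,7)→{5,7}; (6,4)→{3,4,5}. Safe: 1. Place at column 1.
Columns [5, 2, 6, 3, 7, 4, 1], r−c [-4, 0, -3, 1, -2, 2, 6], r+c [6, 4, 9, 7, 12, 10, 8] are all distinct, so no two queens attack.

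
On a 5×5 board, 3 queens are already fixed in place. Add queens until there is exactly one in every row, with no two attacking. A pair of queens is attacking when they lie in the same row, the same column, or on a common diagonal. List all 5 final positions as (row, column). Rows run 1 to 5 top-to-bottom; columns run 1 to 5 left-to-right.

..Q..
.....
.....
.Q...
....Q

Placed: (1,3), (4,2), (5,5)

Row 2: attacked by (1,3)→{2,3,4}; (4,2)→{2,4}; (5,5)→{2,5}. Safe: 1. Place at column 1.
Row 3: attacked by (1,3)→{1,3,5}; (2,1)→{1,2}; (4,2)→{1,2,3}; (5,5)→{3,5}. Safe: 4. Place at column 4.
Columns [3, 1, 4, 2, 5], r−c [-2, 1, -1, 2, 0], r+c [4, 3, 7, 6, 10] are all distinct, so no two queens attack.

(1,3) (2,1) (3,4) (4,2) (5,5)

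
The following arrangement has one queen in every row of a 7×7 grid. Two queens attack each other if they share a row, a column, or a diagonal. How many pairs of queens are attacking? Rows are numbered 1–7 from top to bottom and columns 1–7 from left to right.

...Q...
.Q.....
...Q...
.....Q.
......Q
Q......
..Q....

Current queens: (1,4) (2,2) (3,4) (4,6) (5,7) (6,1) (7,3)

4

Same column: (1,4)–(3,4) (column 4).
Same diagonal: (3,4)–(6,1) (|3−6| = |4−1| = 3); (4,6)–(5,7) (|4−5| = |6−7| = 1); (4,6)–(7,3) (|4−7| = |6−3| = 3).
Total attacking pairs: 4.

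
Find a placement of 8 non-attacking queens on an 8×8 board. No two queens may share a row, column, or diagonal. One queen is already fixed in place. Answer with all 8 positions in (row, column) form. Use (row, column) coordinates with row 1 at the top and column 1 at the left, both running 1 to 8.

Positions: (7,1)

(1,3) (2,7) (3,2) (4,8) (5,6) (6,4) (7,1) (8,5)

Row 1: attacked by (7,1)→{1,7}. Safe: 2, 3, 4, 5, 6, 8. Place at column 3.
Row 2: attacked by (1,3)→{2,3,4}; (7,1)→{1,6}. Safe: 5, 7, 8. Place at column 7.
Row 3: attacked by (1,3)→{1,3,5}; (2,7)→{6,7,8}; (7,1)→{1,5}. Safe: 2, 4. Place at column 2.
Row 4: attacked by (1,3)→{3,6}; (2,7)→{5,7}; (3,2)→{1,2,3}; (7,1)→{1,4}. Safe: 8. Place at column 8.
Row 5: attacked by (1,3)→{3,7}; (2,7)→{4,7}; (3,2)→{2,4}; (4,8)→{7,8}; (7,1)→{1,3}. Safe: 5, 6. Place at column 6.
Row 6: attacked by (1,3)→{3,8}; (2,7)→{3,7}; (3,2)→{2,5}; (4,8)→{6,8}; (5,6)→{5,6,7}; (7,1)→{1,2}. Safe: 4. Place at column 4.
Row 8: attacked by (1,3)→{3}; (2,7)→{1,7}; (3,2)→{2,7}; (4,8)→{4,8}; (5,6)→{3,6}; (6,4)→{2,4,6}; (7,1)→{1,2}. Safe: 5. Place at column 5.
Columns [3, 7, 2, 8, 6, 4, 1, 5], r−c [-2, -5, 1, -4, -1, 2, 6, 3], r+c [4, 9, 5, 12, 11, 10, 8, 13] are all distinct, so no two queens attack.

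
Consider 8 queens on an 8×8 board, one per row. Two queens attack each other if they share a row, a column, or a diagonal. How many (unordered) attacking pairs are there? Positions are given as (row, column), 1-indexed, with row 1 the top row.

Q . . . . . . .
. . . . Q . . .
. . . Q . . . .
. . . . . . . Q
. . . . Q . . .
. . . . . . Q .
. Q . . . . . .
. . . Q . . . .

6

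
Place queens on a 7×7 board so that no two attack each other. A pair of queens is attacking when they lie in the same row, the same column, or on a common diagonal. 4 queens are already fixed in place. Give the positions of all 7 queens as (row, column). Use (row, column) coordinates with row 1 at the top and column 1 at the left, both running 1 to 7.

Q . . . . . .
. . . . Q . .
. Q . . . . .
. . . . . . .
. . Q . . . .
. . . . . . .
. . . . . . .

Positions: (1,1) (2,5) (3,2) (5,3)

(1,1) (2,5) (3,2) (4,6) (5,3) (6,7) (7,4)

Row 4: attacked by (1,1)→{1,4}; (2,5)→{3,5,7}; (3,2)→{1,2,3}; (5,3)→{2,3,4}. Safe: 6. Place at column 6.
Row 6: attacked by (1,1)→{1,6}; (2,5)→{1,5}; (3,2)→{2,5}; (4,6)→{4,6}; (5,3)→{2,3,4}. Safe: 7. Place at column 7.
Row 7: attacked by (1,1)→{1,7}; (2,5)→{5}; (3,2)→{2,6}; (4,6)→{3,6}; (5,3)→{1,3,5}; (6,7)→{6,7}. Safe: 4. Place at column 4.
Columns [1, 5, 2, 6, 3, 7, 4], r−c [0, -3, 1, -2, 2, -1, 3], r+c [2, 7, 5, 10, 8, 13, 11] are all distinct, so no two queens attack.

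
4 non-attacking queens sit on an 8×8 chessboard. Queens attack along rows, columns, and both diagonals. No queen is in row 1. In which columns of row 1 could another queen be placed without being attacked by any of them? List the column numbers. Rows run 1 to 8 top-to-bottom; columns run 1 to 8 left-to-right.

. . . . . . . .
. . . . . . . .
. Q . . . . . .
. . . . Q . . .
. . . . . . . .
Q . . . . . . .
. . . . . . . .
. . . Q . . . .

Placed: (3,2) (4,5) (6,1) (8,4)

(3,2) attacks row 1 at column 2 and diagonals 4.
(4,5) attacks row 1 at column 5 and diagonals 2, 8.
(6,1) attacks row 1 at column 1 and diagonals 6.
(8,4) attacks row 1 at column 4.
Attacked columns: {1, 2, 4, 5, 6, 8}. Safe: {3, 7}.

columns 3, 7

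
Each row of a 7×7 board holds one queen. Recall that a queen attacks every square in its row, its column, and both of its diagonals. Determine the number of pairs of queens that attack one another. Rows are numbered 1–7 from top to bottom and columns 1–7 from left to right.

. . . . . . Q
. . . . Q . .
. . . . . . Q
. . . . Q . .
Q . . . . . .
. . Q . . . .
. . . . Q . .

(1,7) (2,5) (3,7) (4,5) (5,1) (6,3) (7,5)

5

Same column: (1,7)–(3,7) (column 7); (2,5)–(4,5) (column 5); (2,5)–(7,5) (column 5); (4,5)–(7,5) (column 5).
Same diagonal: (4,5)–(6,3) (|4−6| = |5−3| = 2).
Total attacking pairs: 5.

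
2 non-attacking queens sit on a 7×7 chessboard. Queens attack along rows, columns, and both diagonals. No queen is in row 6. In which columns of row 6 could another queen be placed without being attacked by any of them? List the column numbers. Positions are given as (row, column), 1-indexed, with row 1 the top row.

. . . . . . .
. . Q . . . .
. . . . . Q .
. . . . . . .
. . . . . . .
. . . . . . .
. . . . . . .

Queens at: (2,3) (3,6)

columns 1, 2, 4, 5

(2,3) attacks row 6 at column 3 and diagonals 7.
(3,6) attacks row 6 at column 6 and diagonals 3.
Attacked columns: {3, 6, 7}. Safe: {1, 2, 4, 5}.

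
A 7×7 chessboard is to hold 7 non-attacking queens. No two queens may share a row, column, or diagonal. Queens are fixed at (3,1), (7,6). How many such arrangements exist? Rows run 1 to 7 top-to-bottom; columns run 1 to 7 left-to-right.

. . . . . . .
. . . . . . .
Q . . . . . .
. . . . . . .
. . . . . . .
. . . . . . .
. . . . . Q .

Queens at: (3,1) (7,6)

2

Branch on row 1: col 2 → 2; col 4 → 0; col 5 → 0; col 7 → 0.
Sum: 2 + 0 + 0 + 0 = 2.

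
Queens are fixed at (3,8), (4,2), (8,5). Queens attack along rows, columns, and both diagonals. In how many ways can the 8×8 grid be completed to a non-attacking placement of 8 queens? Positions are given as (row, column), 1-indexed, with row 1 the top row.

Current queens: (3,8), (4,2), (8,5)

Branch on row 1: col 1 → 0; col 3 → 1; col 4 → 1; col 7 → 0.
Sum: 0 + 1 + 1 + 0 = 2.

2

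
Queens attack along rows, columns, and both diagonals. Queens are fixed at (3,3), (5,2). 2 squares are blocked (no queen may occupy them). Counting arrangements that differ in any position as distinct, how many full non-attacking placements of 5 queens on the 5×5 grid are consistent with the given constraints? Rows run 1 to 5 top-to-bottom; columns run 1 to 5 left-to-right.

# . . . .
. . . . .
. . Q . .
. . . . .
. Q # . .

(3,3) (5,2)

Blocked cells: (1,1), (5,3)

1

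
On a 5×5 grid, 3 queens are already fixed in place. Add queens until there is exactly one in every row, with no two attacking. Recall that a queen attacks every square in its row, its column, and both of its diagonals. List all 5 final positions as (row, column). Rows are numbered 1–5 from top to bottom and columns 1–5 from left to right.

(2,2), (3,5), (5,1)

(1,4) (2,2) (3,5) (4,3) (5,1)

Row 1: attacked by (2,2)→{1,2,3}; (3,5)→{3,5}; (5,1)→{1,5}. Safe: 4. Place at column 4.
Row 4: attacked by (1,4)→{1,4}; (2,2)→{2,4}; (3,5)→{4,5}; (5,1)→{1,2}. Safe: 3. Place at column 3.
Columns [4, 2, 5, 3, 1], r−c [-3, 0, -2, 1, 4], r+c [5, 4, 8, 7, 6] are all distinct, so no two queens attack.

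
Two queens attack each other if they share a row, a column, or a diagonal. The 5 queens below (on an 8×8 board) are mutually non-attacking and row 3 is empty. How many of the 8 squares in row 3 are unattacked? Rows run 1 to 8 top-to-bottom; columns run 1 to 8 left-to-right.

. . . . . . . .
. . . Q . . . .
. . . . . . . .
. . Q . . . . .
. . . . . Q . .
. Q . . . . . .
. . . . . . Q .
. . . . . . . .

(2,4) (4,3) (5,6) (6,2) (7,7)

1

(2,4) attacks row 3 at column 4 and diagonals 3, 5.
(4,3) attacks row 3 at column 3 and diagonals 2, 4.
(5,6) attacks row 3 at column 6 and diagonals 4, 8.
(6,2) attacks row 3 at column 2 and diagonals 5.
(7,7) attacks row 3 at column 7 and diagonals 3.
Attacked columns: {2, 3, 4, 5, 6, 7, 8}. Safe: {1}.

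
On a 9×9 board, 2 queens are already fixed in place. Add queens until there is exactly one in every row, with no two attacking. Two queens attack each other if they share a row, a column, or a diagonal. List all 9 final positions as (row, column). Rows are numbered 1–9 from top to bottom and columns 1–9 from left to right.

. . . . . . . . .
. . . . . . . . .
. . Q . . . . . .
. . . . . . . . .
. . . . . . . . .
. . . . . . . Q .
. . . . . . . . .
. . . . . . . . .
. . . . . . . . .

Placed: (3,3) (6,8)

(1,9) (2,6) (3,3) (4,7) (5,2) (6,8) (7,5) (8,1) (9,4)

Row 1: attacked by (3,3)→{1,3,5}; (6,8)→{3,8}. Safe: 2, 4, 6, 7, 9. Place at column 9.
Row 2: attacked by (1,9)→{8,9}; (3,3)→{2,3,4}; (6,8)→{4,8}. Safe: 1, 5, 6, 7. Place at column 6.
Row 4: attacked by (1,9)→{6,9}; (2,6)→{4,6,8}; (3,3)→{2,3,4}; (6,8)→{6,8}. Safe: 1, 5, 7. Place at column 7.
Row 5: attacked by (1,9)→{5,9}; (2,6)→{3,6,9}; (3,3)→{1,3,5}; (4,7)→{6,7,8}; (6,8)→{7,8,9}. Safe: 2, 4. Place at column 2.
Row 7: attacked by (1,9)→{3,9}; (2,6)→{1,6}; (3,3)→{3,7}; (4,7)→{4,7}; (5,2)→{2,4}; (6,8)→{7,8,9}. Safe: 5. Place at column 5.
Row 8: attacked by (1,9)→{2,9}; (2,6)→{6}; (3,3)→{3,8}; (4,7)→{3,7}; (5,2)→{2,5}; (6,8)→{6,8}; (7,5)→{4,5,6}. Safe: 1. Place at column 1.
Row 9: attacked by (1,9)→{1,9}; (2,6)→{6}; (3,3)→{3,9}; (4,7)→{2,7}; (5,2)→{2,6}; (6,8)→{5,8}; (7,5)→{3,5,7}; (8,1)→{1,2}. Safe: 4. Place at column 4.
Columns [9, 6, 3, 7, 2, 8, 5, 1, 4], r−c [-8, -4, 0, -3, 3, -2, 2, 7, 5], r+c [10, 8, 6, 11, 7, 14, 12, 9, 13] are all distinct, so no two queens attack.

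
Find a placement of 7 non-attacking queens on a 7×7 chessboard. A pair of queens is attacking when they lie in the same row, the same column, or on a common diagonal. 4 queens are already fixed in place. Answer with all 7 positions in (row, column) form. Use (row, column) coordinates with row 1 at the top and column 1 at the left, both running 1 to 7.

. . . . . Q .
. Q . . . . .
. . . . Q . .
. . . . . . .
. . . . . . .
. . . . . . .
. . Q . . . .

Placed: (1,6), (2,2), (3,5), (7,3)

Row 4: attacked by (1,6)→{3,6}; (2,2)→{2,4}; (3,5)→{4,5,6}; (7,3)→{3,6}. Safe: 1, 7. Place at column 1.
Row 5: attacked by (1,6)→{2,6}; (2,2)→{2,5}; (3,5)→{3,5,7}; (4,1)→{1,2}; (7,3)→{1,3,5}. Safe: 4. Place at column 4.
Row 6: attacked by (1,6)→{1,6}; (2,2)→{2,6}; (3,5)→{2,5}; (4,1)→{1,3}; (5,4)→{3,4,5}; (7,3)→{2,3,4}. Safe: 7. Place at column 7.
Columns [6, 2, 5, 1, 4, 7, 3], r−c [-5, 0, -2, 3, 1, -1, 4], r+c [7, 4, 8, 5, 9, 13, 10] are all distinct, so no two queens attack.

(1,6) (2,2) (3,5) (4,1) (5,4) (6,7) (7,3)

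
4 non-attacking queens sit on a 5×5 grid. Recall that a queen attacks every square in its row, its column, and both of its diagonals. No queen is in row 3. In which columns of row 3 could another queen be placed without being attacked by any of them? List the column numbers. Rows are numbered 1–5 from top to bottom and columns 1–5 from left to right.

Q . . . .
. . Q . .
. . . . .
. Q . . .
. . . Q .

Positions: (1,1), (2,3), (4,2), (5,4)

(1,1) attacks row 3 at column 1 and diagonals 3.
(2,3) attacks row 3 at column 3 and diagonals 2, 4.
(4,2) attacks row 3 at column 2 and diagonals 1, 3.
(5,4) attacks row 3 at column 4 and diagonals 2.
Attacked columns: {1, 2, 3, 4}. Safe: {5}.

columns 5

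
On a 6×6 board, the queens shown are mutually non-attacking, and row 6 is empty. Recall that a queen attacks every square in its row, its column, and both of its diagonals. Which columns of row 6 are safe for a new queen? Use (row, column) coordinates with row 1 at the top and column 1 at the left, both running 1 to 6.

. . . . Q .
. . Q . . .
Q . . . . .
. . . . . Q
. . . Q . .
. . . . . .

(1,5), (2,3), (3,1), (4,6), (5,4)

(1,5) attacks row 6 at column 5.
(2,3) attacks row 6 at column 3.
(3,1) attacks row 6 at column 1 and diagonals 4.
(4,6) attacks row 6 at column 6 and diagonals 4.
(5,4) attacks row 6 at column 4 and diagonals 3, 5.
Attacked columns: {1, 3, 4, 5, 6}. Safe: {2}.

columns 2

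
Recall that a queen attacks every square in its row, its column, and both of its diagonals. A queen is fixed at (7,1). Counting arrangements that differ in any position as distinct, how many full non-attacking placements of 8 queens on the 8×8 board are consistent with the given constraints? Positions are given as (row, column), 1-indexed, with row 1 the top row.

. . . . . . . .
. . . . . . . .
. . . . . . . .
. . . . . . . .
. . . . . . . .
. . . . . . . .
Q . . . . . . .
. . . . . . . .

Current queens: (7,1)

8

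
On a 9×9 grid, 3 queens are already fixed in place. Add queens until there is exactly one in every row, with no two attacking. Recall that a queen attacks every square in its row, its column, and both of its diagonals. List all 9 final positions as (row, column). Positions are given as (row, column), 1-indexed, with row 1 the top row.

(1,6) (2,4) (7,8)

(1,6) (2,4) (3,9) (4,1) (5,5) (6,2) (7,8) (8,3) (9,7)

Row 3: attacked by (1,6)→{4,6,8}; (2,4)→{3,4,5}; (7,8)→{4,8}. Safe: 1, 2, 7, 9. Place at column 9.
Row 4: attacked by (1,6)→{3,6,9}; (2,4)→{2,4,6}; (3,9)→{8,9}; (7,8)→{5,8}. Safe: 1, 7. Place at column 1.
Row 5: attacked by (1,6)→{2,6}; (2,4)→{1,4,7}; (3,9)→{7,9}; (4,1)→{1,2}; (7,8)→{6,8}. Safe: 3, 5. Place at column 5.
Row 6: attacked by (1,6)→{1,6}; (2,4)→{4,8}; (3,9)→{6,9}; (4,1)→{1,3}; (5,5)→{4,5,6}; (7,8)→{7,8,9}. Safe: 2. Place at column 2.
Row 8: attacked by (1,6)→{6}; (2,4)→{4}; (3,9)→{4,9}; (4,1)→{1,5}; (5,5)→{2,5,8}; (6,2)→{2,4}; (7,8)→{7,8,9}. Safe: 3. Place at column 3.
Row 9: attacked by (1,6)→{6}; (2,4)→{4}; (3,9)→{3,9}; (4,1)→{1,6}; (5,5)→{1,5,9}; (6,2)→{2,5}; (7,8)→{6,8}; (8,3)→{2,3,4}. Safe: 7. Place at column 7.
Columns [6, 4, 9, 1, 5, 2, 8, 3, 7], r−c [-5, -2, -6, 3, 0, 4, -1, 5, 2], r+c [7, 6, 12, 5, 10, 8, 15, 11, 16] are all distinct, so no two queens attack.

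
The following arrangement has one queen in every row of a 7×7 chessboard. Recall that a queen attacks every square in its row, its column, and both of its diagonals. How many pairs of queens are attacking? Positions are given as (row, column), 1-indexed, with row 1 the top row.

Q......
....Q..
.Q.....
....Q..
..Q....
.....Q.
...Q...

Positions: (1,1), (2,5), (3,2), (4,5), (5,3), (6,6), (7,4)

Same column: (2,5)–(4,5) (column 5).
Same diagonal: (1,1)–(6,6) (|1−6| = |1−6| = 5).
Total attacking pairs: 2.

2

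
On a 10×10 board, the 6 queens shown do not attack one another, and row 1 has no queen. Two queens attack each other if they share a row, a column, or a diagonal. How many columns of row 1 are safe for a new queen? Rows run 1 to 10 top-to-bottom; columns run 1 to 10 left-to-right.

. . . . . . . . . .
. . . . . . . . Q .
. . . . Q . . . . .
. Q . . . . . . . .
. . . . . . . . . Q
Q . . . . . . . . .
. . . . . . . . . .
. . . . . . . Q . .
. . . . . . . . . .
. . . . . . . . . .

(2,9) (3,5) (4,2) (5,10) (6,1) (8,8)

1

(2,9) attacks row 1 at column 9 and diagonals 8, 10.
(3,5) attacks row 1 at column 5 and diagonals 3, 7.
(4,2) attacks row 1 at column 2 and diagonals 5.
(5,10) attacks row 1 at column 10 and diagonals 6.
(6,1) attacks row 1 at column 1 and diagonals 6.
(8,8) attacks row 1 at column 8 and diagonals 1.
Attacked columns: {1, 2, 3, 5, 6, 7, 8, 9, 10}. Safe: {4}.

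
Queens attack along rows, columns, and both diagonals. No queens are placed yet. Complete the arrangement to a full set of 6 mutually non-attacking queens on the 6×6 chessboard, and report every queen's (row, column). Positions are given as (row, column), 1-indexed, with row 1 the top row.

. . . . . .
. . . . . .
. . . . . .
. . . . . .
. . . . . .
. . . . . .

(1,4) (2,1) (3,5) (4,2) (5,6) (6,3)

Row 1: Safe: 1, 2, 3, 4, 5, 6. Place at column 4.
Row 2: attacked by (1,4)→{3,4,5}. Safe: 1, 2, 6. Place at column 1.
Row 3: attacked by (1,4)→{2,4,6}; (2,1)→{1,2}. Safe: 3, 5. Place at column 5.
Row 4: attacked by (1,4)→{1,4}; (2,1)→{1,3}; (3,5)→{4,5,6}. Safe: 2. Place at column 2.
Row 5: attacked by (1,4)→{4}; (2,1)→{1,4}; (3,5)→{3,5}; (4,2)→{1,2,3}. Safe: 6. Place at column 6.
Row 6: attacked by (1,4)→{4}; (2,1)→{1,5}; (3,5)→{2,5}; (4,2)→{2,4}; (5,6)→{5,6}. Safe: 3. Place at column 3.
Columns [4, 1, 5, 2, 6, 3], r−c [-3, 1, -2, 2, -1, 3], r+c [5, 3, 8, 6, 11, 9] are all distinct, so no two queens attack.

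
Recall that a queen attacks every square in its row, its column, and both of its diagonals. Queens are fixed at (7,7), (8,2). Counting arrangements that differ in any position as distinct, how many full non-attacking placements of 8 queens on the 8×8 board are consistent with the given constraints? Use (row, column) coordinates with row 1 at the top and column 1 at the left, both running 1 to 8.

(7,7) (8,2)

Branch on row 1: col 3 → 1; col 4 → 1; col 5 → 0; col 6 → 0; col 8 → 0.
Sum: 1 + 1 + 0 + 0 + 0 = 2.

2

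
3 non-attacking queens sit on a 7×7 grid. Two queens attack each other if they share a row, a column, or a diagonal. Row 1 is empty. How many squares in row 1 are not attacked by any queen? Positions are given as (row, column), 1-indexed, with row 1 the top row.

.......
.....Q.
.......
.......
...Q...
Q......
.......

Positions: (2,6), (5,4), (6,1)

(2,6) attacks row 1 at column 6 and diagonals 5, 7.
(5,4) attacks row 1 at column 4.
(6,1) attacks row 1 at column 1 and diagonals 6.
Attacked columns: {1, 4, 5, 6, 7}. Safe: {2, 3}.

2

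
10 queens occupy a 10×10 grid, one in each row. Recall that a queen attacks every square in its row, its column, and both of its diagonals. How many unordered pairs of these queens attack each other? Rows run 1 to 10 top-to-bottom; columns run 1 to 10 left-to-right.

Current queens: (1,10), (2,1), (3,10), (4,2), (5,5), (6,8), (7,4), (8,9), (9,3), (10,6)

2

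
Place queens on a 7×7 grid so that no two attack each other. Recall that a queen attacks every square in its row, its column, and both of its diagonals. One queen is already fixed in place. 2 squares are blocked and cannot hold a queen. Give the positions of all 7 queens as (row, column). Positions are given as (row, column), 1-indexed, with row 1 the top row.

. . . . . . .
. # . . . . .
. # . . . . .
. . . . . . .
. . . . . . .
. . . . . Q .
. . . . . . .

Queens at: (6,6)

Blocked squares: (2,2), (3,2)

(1,3) (2,5) (3,7) (4,2) (5,4) (6,6) (7,1)

Row 1: attacked by (6,6)→{1,6}. Safe: 2, 3, 4, 5, 7. Place at column 3.
Row 2: attacked by (1,3)→{2,3,4}; (6,6)→{2,6}. Blocked: 2. Safe: 1, 5, 7. Place at column 5.
Row 3: attacked by (1,3)→{1,3,5}; (2,5)→{4,5,6}; (6,6)→{3,6}. Blocked: 2. Safe: 7. Place at column 7.
Row 4: attacked by (1,3)→{3,6}; (2,5)→{3,5,7}; (3,7)→{6,7}; (6,6)→{4,6}. Safe: 1, 2. Place at column 2.
Row 5: attacked by (1,3)→{3,7}; (2,5)→{2,5}; (3,7)→{5,7}; (4,2)→{1,2,3}; (6,6)→{5,6,7}. Safe: 4. Place at column 4.
Row 7: attacked by (1,3)→{3}; (2,5)→{5}; (3,7)→{3,7}; (4,2)→{2,5}; (5,4)→{2,4,6}; (6,6)→{5,6,7}. Safe: 1. Place at column 1.
Columns [3, 5, 7, 2, 4, 6, 1], r−c [-2, -3, -4, 2, 1, 0, 6], r+c [4, 7, 10, 6, 9, 12, 8] are all distinct, so no two queens attack.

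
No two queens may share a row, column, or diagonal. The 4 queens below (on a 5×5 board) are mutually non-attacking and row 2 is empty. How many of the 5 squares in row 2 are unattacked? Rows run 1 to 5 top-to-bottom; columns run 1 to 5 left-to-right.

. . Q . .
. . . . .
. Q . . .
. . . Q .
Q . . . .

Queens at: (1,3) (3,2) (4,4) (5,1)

1

(1,3) attacks row 2 at column 3 and diagonals 2, 4.
(3,2) attacks row 2 at column 2 and diagonals 1, 3.
(4,4) attacks row 2 at column 4 and diagonals 2.
(5,1) attacks row 2 at column 1 and diagonals 4.
Attacked columns: {1, 2, 3, 4}. Safe: {5}.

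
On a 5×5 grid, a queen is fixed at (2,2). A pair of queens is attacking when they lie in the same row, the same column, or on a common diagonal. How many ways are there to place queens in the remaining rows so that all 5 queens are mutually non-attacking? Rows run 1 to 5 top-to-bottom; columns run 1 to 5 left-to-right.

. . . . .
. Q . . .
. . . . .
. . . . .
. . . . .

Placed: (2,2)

Branch on row 1: col 4 → 1; col 5 → 1.
Sum: 1 + 1 = 2.

2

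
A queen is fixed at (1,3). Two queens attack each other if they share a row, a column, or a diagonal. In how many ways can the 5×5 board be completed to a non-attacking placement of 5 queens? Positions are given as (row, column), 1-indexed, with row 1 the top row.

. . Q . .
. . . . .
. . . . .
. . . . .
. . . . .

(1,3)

2

Branch on row 2: col 1 → 1; col 5 → 1.
Sum: 1 + 1 = 2.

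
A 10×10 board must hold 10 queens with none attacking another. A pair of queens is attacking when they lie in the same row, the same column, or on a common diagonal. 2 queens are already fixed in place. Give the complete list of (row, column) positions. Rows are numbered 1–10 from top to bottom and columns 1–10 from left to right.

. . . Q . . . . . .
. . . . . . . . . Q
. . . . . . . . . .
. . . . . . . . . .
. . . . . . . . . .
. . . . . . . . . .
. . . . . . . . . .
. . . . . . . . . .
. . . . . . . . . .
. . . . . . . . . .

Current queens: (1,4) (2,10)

Row 3: attacked by (1,4)→{2,4,6}; (2,10)→{9,10}. Safe: 1, 3, 5, 7, 8. Place at column 7.
Row 4: attacked by (1,4)→{1,4,7}; (2,10)→{8,10}; (3,7)→{6,7,8}. Safe: 2, 3, 5, 9. Place at column 5.
Row 5: attacked by (1,4)→{4,8}; (2,10)→{7,10}; (3,7)→{5,7,9}; (4,5)→{4,5,6}. Safe: 1, 2, 3. Place at column 2.
Row 6: attacked by (1,4)→{4,9}; (2,10)→{6,10}; (3,7)→{4,7,10}; (4,5)→{3,5,7}; (5,2)→{1,2,3}. Safe: 8. Place at column 8.
Row 7: attacked by (1,4)→{4,10}; (2,10)→{5,10}; (3,7)→{3,7}; (4,5)→{2,5,8}; (5,2)→{2,4}; (6,8)→{7,8,9}. Safe: 1, 6. Place at column 1.
Row 8: attacked by (1,4)→{4}; (2,10)→{4,10}; (3,7)→{2,7}; (4,5)→{1,5,9}; (5,2)→{2,5}; (6,8)→{6,8,10}; (7,1)→{1,2}. Safe: 3. Place at column 3.
Row 9: attacked by (1,4)→{4}; (2,10)→{3,10}; (3,7)→{1,7}; (4,5)→{5,10}; (5,2)→{2,6}; (6,8)→{5,8}; (7,1)→{1,3}; (8,3)→{2,3,4}. Safe: 9. Place at column 9.
Row 10: attacked by (1,4)→{4}; (2,10)→{2,10}; (3,7)→{7}; (4,5)→{5}; (5,2)→{2,7}; (6,8)→{4,8}; (7,1)→{1,4}; (8,3)→{1,3,5}; (9,9)→{8,9,10}. Safe: 6. Place at column 6.
Columns [4, 10, 7, 5, 2, 8, 1, 3, 9, 6], r−c [-3, -8, -4, -1, 3, -2, 6, 5, 0, 4], r+c [5, 12, 10, 9, 7, 14, 8, 11, 18, 16] are all distinct, so no two queens attack.

(1,4) (2,10) (3,7) (4,5) (5,2) (6,8) (7,1) (8,3) (9,9) (10,6)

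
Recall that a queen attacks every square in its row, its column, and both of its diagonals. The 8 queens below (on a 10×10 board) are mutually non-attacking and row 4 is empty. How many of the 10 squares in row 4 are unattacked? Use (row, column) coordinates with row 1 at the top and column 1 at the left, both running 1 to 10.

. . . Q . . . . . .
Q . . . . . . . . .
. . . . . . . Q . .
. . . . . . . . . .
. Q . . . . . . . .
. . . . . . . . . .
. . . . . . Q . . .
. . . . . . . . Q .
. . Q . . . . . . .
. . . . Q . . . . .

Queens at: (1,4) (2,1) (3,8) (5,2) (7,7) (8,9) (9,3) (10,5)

1

(1,4) attacks row 4 at column 4 and diagonals 1, 7.
(2,1) attacks row 4 at column 1 and diagonals 3.
(3,8) attacks row 4 at column 8 and diagonals 7, 9.
(5,2) attacks row 4 at column 2 and diagonals 1, 3.
(7,7) attacks row 4 at column 7 and diagonals 4, 10.
(8,9) attacks row 4 at column 9 and diagonals 5.
(9,3) attacks row 4 at column 3 and diagonals 8.
(10,5) attacks row 4 at column 5.
Attacked columns: {1, 2, 3, 4, 5, 7, 8, 9, 10}. Safe: {6}.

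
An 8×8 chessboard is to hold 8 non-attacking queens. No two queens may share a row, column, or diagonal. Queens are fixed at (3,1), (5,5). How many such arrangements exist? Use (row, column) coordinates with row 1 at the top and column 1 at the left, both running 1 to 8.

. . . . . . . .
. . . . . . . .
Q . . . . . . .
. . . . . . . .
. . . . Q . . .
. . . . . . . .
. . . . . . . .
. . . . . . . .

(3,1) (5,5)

3

Branch on row 1: col 2 → 0; col 4 → 1; col 6 → 2; col 7 → 0; col 8 → 0.
Sum: 0 + 1 + 2 + 0 + 0 = 3.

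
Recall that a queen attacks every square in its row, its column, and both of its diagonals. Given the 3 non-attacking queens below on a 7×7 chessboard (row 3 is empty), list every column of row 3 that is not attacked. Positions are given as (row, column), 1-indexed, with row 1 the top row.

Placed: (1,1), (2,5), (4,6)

(1,1) attacks row 3 at column 1 and diagonals 3.
(2,5) attacks row 3 at column 5 and diagonals 4, 6.
(4,6) attacks row 3 at column 6 and diagonals 5, 7.
Attacked columns: {1, 3, 4, 5, 6, 7}. Safe: {2}.

columns 2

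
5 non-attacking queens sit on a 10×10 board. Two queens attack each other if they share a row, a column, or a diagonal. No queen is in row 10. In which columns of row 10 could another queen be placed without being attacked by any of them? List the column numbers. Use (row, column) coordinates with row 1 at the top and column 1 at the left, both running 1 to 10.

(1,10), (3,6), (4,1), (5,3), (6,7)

(1,10) attacks row 10 at column 10 and diagonals 1.
(3,6) attacks row 10 at column 6.
(4,1) attacks row 10 at column 1 and diagonals 7.
(5,3) attacks row 10 at column 3 and diagonals 8.
(6,7) attacks row 10 at column 7 and diagonals 3.
Attacked columns: {1, 3, 6, 7, 8, 10}. Safe: {2, 4, 5, 9}.

columns 2, 4, 5, 9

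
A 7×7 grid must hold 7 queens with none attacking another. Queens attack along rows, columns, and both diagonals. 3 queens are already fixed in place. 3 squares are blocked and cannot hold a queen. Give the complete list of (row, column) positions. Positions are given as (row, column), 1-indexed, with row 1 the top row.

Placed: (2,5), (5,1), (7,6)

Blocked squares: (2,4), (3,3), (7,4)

(1,2) (2,5) (3,7) (4,4) (5,1) (6,3) (7,6)

Row 1: attacked by (2,5)→{4,5,6}; (5,1)→{1,5}; (7,6)→{6}. Safe: 2, 3, 7. Place at column 2.
Row 3: attacked by (1,2)→{2,4}; (2,5)→{4,5,6}; (5,1)→{1,3}; (7,6)→{2,6}. Blocked: 3. Safe: 7. Place at column 7.
Row 4: attacked by (1,2)→{2,5}; (2,5)→{3,5,7}; (3,7)→{6,7}; (5,1)→{1,2}; (7,6)→{3,6}. Safe: 4. Place at column 4.
Row 6: attacked by (1,2)→{2,7}; (2,5)→{1,5}; (3,7)→{4,7}; (4,4)→{2,4,6}; (5,1)→{1,2}; (7,6)→{5,6,7}. Safe: 3. Place at column 3.
Columns [2, 5, 7, 4, 1, 3, 6], r−c [-1, -3, -4, 0, 4, 3, 1], r+c [3, 7, 10, 8, 6, 9, 13] are all distinct, so no two queens attack.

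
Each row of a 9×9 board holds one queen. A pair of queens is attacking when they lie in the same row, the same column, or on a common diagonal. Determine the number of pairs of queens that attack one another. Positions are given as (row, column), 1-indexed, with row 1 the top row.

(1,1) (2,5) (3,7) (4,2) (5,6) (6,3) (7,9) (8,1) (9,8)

2

Same column: (1,1)–(8,1) (column 1).
Same diagonal: (6,3)–(8,1) (|6−8| = |3−1| = 2).
Total attacking pairs: 2.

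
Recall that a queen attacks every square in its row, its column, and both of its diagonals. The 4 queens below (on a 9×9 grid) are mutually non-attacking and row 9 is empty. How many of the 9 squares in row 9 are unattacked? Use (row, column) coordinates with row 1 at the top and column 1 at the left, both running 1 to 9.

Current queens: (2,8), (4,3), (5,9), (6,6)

3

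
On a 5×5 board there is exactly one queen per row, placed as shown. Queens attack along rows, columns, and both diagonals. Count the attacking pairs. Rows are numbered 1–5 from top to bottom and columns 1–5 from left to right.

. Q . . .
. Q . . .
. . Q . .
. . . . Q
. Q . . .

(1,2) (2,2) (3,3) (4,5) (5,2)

5

Same column: (1,2)–(2,2) (column 2); (1,2)–(5,2) (column 2); (2,2)–(5,2) (column 2).
Same diagonal: (1,2)–(4,5) (|1−4| = |2−5| = 3); (2,2)–(3,3) (|2−3| = |2−3| = 1).
Total attacking pairs: 5.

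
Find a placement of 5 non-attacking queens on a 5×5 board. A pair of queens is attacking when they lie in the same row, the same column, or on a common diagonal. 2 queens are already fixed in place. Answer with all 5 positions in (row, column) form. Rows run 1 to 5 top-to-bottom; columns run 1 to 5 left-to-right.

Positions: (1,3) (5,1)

Row 2: attacked by (1,3)→{2,3,4}; (5,1)→{1,4}. Safe: 5. Place at column 5.
Row 3: attacked by (1,3)→{1,3,5}; (2,5)→{4,5}; (5,1)→{1,3}. Safe: 2. Place at column 2.
Row 4: attacked by (1,3)→{3}; (2,5)→{3,5}; (3,2)→{1,2,3}; (5,1)→{1,2}. Safe: 4. Place at column 4.
Columns [3, 5, 2, 4, 1], r−c [-2, -3, 1, 0, 4], r+c [4, 7, 5, 8, 6] are all distinct, so no two queens attack.

(1,3) (2,5) (3,2) (4,4) (5,1)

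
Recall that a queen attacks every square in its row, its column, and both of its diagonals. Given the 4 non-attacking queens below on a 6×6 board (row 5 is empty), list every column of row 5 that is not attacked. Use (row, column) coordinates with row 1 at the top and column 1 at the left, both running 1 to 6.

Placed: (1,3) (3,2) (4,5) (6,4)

(1,3) attacks row 5 at column 3.
(3,2) attacks row 5 at column 2 and diagonals 4.
(4,5) attacks row 5 at column 5 and diagonals 4, 6.
(6,4) attacks row 5 at column 4 and diagonals 3, 5.
Attacked columns: {2, 3, 4, 5, 6}. Safe: {1}.

columns 1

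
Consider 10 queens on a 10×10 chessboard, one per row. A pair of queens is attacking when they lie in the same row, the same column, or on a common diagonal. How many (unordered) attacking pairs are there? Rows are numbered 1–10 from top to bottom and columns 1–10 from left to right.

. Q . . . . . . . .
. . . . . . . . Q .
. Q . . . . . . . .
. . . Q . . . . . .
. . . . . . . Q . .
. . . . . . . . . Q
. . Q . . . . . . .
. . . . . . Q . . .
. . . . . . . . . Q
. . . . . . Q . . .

5

Same column: (1,2)–(3,2) (column 2); (6,10)–(9,10) (column 10); (8,7)–(10,7) (column 7).
Same diagonal: (1,2)–(9,10) (|1−9| = |2−10| = 8); (3,2)–(8,7) (|3−8| = |2−7| = 5).
Total attacking pairs: 5.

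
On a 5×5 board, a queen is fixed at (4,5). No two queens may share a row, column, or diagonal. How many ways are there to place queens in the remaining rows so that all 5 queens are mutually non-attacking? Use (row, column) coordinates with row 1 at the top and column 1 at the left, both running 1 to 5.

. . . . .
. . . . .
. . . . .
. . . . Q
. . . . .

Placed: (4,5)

Branch on row 1: col 1 → 1; col 3 → 0; col 4 → 1.
Sum: 1 + 0 + 1 = 2.

2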